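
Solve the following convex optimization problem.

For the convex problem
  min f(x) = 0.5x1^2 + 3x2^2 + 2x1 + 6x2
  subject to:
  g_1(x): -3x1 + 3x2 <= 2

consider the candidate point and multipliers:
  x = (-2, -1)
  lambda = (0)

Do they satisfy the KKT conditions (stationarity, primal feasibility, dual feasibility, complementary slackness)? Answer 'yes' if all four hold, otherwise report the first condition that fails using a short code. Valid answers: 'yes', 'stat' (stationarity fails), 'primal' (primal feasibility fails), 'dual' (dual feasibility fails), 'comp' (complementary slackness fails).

Gradient of f: grad f(x) = Q x + c = (0, 0)
Constraint values g_i(x) = a_i^T x - b_i:
  g_1((-2, -1)) = 1
Stationarity residual: grad f(x) + sum_i lambda_i a_i = (0, 0)
  -> stationarity OK
Primal feasibility (all g_i <= 0): FAILS
Dual feasibility (all lambda_i >= 0): OK
Complementary slackness (lambda_i * g_i(x) = 0 for all i): OK

Verdict: the first failing condition is primal_feasibility -> primal.

primal


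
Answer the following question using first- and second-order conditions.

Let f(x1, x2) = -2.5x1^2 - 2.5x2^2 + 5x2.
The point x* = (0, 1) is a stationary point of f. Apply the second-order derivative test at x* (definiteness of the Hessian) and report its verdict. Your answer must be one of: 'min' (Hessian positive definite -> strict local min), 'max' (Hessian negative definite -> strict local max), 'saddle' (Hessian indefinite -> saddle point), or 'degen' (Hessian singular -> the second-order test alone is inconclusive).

Compute the Hessian H = grad^2 f:
  H = [[-5, 0], [0, -5]]
Verify stationarity: grad f(x*) = H x* + g = (0, 0).
Eigenvalues of H: -5, -5.
Both eigenvalues < 0, so H is negative definite -> x* is a strict local max.

max


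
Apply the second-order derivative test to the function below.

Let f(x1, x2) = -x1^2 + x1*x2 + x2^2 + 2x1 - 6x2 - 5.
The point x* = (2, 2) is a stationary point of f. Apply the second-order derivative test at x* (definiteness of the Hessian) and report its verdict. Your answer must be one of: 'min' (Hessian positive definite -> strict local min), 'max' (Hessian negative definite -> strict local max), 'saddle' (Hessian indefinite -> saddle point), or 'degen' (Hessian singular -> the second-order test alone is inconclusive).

Compute the Hessian H = grad^2 f:
  H = [[-2, 1], [1, 2]]
Verify stationarity: grad f(x*) = H x* + g = (0, 0).
Eigenvalues of H: -2.2361, 2.2361.
Eigenvalues have mixed signs, so H is indefinite -> x* is a saddle point.

saddle


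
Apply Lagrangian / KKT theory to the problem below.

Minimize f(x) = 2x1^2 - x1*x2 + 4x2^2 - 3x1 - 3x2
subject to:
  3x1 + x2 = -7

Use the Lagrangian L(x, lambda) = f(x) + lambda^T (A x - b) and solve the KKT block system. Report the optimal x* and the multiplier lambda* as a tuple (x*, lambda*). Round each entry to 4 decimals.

Form the Lagrangian:
  L(x, lambda) = (1/2) x^T Q x + c^T x + lambda^T (A x - b)
Stationarity (grad_x L = 0): Q x + c + A^T lambda = 0.
Primal feasibility: A x = b.

This gives the KKT block system:
  [ Q   A^T ] [ x     ]   [-c ]
  [ A    0  ] [ lambda ] = [ b ]

Solving the linear system:
  x*      = (-2.2073, -0.378)
  lambda* = (3.8171)
  f(x*)   = 17.2378

x* = (-2.2073, -0.378), lambda* = (3.8171)


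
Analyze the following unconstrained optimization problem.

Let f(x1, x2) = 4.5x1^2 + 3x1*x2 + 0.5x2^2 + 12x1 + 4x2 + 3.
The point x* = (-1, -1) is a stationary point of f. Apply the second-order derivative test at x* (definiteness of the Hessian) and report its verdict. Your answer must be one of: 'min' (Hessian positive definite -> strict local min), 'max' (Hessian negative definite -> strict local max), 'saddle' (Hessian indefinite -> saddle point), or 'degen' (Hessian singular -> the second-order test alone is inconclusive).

Compute the Hessian H = grad^2 f:
  H = [[9, 3], [3, 1]]
Verify stationarity: grad f(x*) = H x* + g = (0, 0).
Eigenvalues of H: 0, 10.
H has a zero eigenvalue (singular; positive semidefinite but not definite), so H is neither positive definite, negative definite, nor indefinite. The second-order test alone is inconclusive -> degen.
(Indeed, f is constant along the null direction of H through x*, so x* is not a strict local extremum.)

degen


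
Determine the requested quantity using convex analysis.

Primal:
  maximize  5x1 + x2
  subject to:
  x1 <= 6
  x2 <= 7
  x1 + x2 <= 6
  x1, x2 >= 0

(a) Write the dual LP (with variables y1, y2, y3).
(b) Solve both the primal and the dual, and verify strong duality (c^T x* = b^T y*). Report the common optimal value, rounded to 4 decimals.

The standard primal-dual pair for 'max c^T x s.t. A x <= b, x >= 0' is:
  Dual:  min b^T y  s.t.  A^T y >= c,  y >= 0.

So the dual LP is:
  minimize  6y1 + 7y2 + 6y3
  subject to:
    y1 + y3 >= 5
    y2 + y3 >= 1
    y1, y2, y3 >= 0

Solving the primal: x* = (6, 0).
  primal value c^T x* = 30.
Solving the dual: y* = (4, 0, 1).
  dual value b^T y* = 30.
Strong duality: c^T x* = b^T y*. Confirmed.

30


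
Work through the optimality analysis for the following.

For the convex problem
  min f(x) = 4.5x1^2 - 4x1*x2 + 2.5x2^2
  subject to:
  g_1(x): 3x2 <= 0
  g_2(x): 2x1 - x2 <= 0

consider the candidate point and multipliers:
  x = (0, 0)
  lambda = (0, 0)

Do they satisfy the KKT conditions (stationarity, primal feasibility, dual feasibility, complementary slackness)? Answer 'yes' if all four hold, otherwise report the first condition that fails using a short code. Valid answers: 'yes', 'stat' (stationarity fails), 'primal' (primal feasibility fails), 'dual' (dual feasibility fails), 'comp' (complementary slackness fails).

Gradient of f: grad f(x) = Q x + c = (0, 0)
Constraint values g_i(x) = a_i^T x - b_i:
  g_1((0, 0)) = 0
  g_2((0, 0)) = 0
Stationarity residual: grad f(x) + sum_i lambda_i a_i = (0, 0)
  -> stationarity OK
Primal feasibility (all g_i <= 0): OK
Dual feasibility (all lambda_i >= 0): OK
Complementary slackness (lambda_i * g_i(x) = 0 for all i): OK

Verdict: yes, KKT holds.

yes


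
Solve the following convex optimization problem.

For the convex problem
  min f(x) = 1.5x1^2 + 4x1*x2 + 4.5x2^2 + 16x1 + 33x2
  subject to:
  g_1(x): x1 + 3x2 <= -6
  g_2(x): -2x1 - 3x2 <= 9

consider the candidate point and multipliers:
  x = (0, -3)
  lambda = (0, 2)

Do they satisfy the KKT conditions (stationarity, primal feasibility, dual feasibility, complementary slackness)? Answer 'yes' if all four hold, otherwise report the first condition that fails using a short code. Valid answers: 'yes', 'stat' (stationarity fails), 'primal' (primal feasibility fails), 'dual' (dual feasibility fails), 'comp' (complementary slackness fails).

Gradient of f: grad f(x) = Q x + c = (4, 6)
Constraint values g_i(x) = a_i^T x - b_i:
  g_1((0, -3)) = -3
  g_2((0, -3)) = 0
Stationarity residual: grad f(x) + sum_i lambda_i a_i = (0, 0)
  -> stationarity OK
Primal feasibility (all g_i <= 0): OK
Dual feasibility (all lambda_i >= 0): OK
Complementary slackness (lambda_i * g_i(x) = 0 for all i): OK

Verdict: yes, KKT holds.

yes


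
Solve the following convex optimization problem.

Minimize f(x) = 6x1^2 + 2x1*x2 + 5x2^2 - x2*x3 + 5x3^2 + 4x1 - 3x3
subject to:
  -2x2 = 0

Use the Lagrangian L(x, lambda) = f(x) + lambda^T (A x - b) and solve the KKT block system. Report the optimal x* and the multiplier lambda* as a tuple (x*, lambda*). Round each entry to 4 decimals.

Form the Lagrangian:
  L(x, lambda) = (1/2) x^T Q x + c^T x + lambda^T (A x - b)
Stationarity (grad_x L = 0): Q x + c + A^T lambda = 0.
Primal feasibility: A x = b.

This gives the KKT block system:
  [ Q   A^T ] [ x     ]   [-c ]
  [ A    0  ] [ lambda ] = [ b ]

Solving the linear system:
  x*      = (-0.3333, 0, 0.3)
  lambda* = (-0.4833)
  f(x*)   = -1.1167

x* = (-0.3333, 0, 0.3), lambda* = (-0.4833)


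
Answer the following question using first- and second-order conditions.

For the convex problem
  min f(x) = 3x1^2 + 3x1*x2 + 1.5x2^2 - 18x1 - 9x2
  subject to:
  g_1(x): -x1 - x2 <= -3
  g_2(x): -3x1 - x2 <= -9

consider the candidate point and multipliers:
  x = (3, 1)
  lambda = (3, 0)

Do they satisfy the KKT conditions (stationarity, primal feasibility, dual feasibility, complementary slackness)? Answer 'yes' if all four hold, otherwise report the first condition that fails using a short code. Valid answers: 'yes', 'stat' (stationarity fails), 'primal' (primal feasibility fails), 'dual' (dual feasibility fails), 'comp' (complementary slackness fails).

Gradient of f: grad f(x) = Q x + c = (3, 3)
Constraint values g_i(x) = a_i^T x - b_i:
  g_1((3, 1)) = -1
  g_2((3, 1)) = -1
Stationarity residual: grad f(x) + sum_i lambda_i a_i = (0, 0)
  -> stationarity OK
Primal feasibility (all g_i <= 0): OK
Dual feasibility (all lambda_i >= 0): OK
Complementary slackness (lambda_i * g_i(x) = 0 for all i): FAILS

Verdict: the first failing condition is complementary_slackness -> comp.

comp


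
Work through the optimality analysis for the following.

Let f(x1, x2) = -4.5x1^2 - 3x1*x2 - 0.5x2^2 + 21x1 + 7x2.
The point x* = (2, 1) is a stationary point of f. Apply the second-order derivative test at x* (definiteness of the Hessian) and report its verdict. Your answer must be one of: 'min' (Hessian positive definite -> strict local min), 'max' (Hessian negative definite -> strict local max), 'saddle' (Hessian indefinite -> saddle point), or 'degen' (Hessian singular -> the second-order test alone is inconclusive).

Compute the Hessian H = grad^2 f:
  H = [[-9, -3], [-3, -1]]
Verify stationarity: grad f(x*) = H x* + g = (0, 0).
Eigenvalues of H: -10, 0.
H has a zero eigenvalue (singular; negative semidefinite but not definite), so H is neither positive definite, negative definite, nor indefinite. The second-order test alone is inconclusive -> degen.
(Indeed, f is constant along the null direction of H through x*, so x* is not a strict local extremum.)

degen


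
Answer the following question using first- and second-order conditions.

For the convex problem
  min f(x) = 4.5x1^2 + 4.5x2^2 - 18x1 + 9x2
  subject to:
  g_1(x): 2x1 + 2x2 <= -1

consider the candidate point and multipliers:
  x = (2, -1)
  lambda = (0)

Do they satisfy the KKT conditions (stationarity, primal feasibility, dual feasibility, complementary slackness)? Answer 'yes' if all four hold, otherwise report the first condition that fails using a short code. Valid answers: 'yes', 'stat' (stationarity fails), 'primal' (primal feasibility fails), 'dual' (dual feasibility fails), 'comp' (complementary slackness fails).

Gradient of f: grad f(x) = Q x + c = (0, 0)
Constraint values g_i(x) = a_i^T x - b_i:
  g_1((2, -1)) = 3
Stationarity residual: grad f(x) + sum_i lambda_i a_i = (0, 0)
  -> stationarity OK
Primal feasibility (all g_i <= 0): FAILS
Dual feasibility (all lambda_i >= 0): OK
Complementary slackness (lambda_i * g_i(x) = 0 for all i): OK

Verdict: the first failing condition is primal_feasibility -> primal.

primal


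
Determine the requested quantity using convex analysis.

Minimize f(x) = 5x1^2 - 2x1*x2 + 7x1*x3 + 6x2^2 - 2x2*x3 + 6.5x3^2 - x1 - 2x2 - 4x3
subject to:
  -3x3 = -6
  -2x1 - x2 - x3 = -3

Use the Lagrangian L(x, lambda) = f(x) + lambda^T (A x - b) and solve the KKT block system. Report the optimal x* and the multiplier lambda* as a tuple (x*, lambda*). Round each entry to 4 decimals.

Form the Lagrangian:
  L(x, lambda) = (1/2) x^T Q x + c^T x + lambda^T (A x - b)
Stationarity (grad_x L = 0): Q x + c + A^T lambda = 0.
Primal feasibility: A x = b.

This gives the KKT block system:
  [ Q   A^T ] [ x     ]   [-c ]
  [ A    0  ] [ lambda ] = [ b ]

Solving the linear system:
  x*      = (0.0152, 0.9697, 2)
  lambda* = (4.8535, 5.6061)
  f(x*)   = 17.9924

x* = (0.0152, 0.9697, 2), lambda* = (4.8535, 5.6061)


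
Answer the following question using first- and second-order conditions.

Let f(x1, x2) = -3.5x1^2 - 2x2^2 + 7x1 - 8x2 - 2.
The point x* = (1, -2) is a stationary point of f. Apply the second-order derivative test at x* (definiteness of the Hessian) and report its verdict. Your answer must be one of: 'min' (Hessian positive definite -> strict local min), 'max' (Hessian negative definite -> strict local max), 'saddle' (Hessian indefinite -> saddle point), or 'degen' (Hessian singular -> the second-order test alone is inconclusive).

Compute the Hessian H = grad^2 f:
  H = [[-7, 0], [0, -4]]
Verify stationarity: grad f(x*) = H x* + g = (0, 0).
Eigenvalues of H: -7, -4.
Both eigenvalues < 0, so H is negative definite -> x* is a strict local max.

max


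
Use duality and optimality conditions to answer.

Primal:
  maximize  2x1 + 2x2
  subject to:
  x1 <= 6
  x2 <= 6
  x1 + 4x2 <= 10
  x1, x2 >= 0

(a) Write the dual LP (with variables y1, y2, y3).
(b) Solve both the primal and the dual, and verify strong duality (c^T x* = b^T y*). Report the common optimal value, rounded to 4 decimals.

The standard primal-dual pair for 'max c^T x s.t. A x <= b, x >= 0' is:
  Dual:  min b^T y  s.t.  A^T y >= c,  y >= 0.

So the dual LP is:
  minimize  6y1 + 6y2 + 10y3
  subject to:
    y1 + y3 >= 2
    y2 + 4y3 >= 2
    y1, y2, y3 >= 0

Solving the primal: x* = (6, 1).
  primal value c^T x* = 14.
Solving the dual: y* = (1.5, 0, 0.5).
  dual value b^T y* = 14.
Strong duality: c^T x* = b^T y*. Confirmed.

14


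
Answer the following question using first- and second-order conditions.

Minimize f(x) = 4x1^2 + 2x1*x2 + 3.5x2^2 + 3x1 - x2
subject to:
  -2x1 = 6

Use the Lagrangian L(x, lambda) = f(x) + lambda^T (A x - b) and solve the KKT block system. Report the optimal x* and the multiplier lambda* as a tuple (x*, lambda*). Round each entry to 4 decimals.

Form the Lagrangian:
  L(x, lambda) = (1/2) x^T Q x + c^T x + lambda^T (A x - b)
Stationarity (grad_x L = 0): Q x + c + A^T lambda = 0.
Primal feasibility: A x = b.

This gives the KKT block system:
  [ Q   A^T ] [ x     ]   [-c ]
  [ A    0  ] [ lambda ] = [ b ]

Solving the linear system:
  x*      = (-3, 1)
  lambda* = (-9.5)
  f(x*)   = 23.5

x* = (-3, 1), lambda* = (-9.5)


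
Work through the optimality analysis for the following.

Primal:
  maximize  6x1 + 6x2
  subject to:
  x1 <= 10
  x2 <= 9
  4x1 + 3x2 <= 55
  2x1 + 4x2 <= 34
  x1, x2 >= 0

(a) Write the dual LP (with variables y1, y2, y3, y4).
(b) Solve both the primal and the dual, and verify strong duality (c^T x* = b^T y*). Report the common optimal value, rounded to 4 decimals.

The standard primal-dual pair for 'max c^T x s.t. A x <= b, x >= 0' is:
  Dual:  min b^T y  s.t.  A^T y >= c,  y >= 0.

So the dual LP is:
  minimize  10y1 + 9y2 + 55y3 + 34y4
  subject to:
    y1 + 4y3 + 2y4 >= 6
    y2 + 3y3 + 4y4 >= 6
    y1, y2, y3, y4 >= 0

Solving the primal: x* = (10, 3.5).
  primal value c^T x* = 81.
Solving the dual: y* = (3, 0, 0, 1.5).
  dual value b^T y* = 81.
Strong duality: c^T x* = b^T y*. Confirmed.

81


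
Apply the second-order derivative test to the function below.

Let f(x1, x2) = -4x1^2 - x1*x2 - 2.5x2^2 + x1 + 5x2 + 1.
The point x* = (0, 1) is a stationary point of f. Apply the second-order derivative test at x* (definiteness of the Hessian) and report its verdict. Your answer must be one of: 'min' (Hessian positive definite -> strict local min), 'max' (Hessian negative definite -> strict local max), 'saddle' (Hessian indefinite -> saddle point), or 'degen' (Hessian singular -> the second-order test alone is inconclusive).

Compute the Hessian H = grad^2 f:
  H = [[-8, -1], [-1, -5]]
Verify stationarity: grad f(x*) = H x* + g = (0, 0).
Eigenvalues of H: -8.3028, -4.6972.
Both eigenvalues < 0, so H is negative definite -> x* is a strict local max.

max


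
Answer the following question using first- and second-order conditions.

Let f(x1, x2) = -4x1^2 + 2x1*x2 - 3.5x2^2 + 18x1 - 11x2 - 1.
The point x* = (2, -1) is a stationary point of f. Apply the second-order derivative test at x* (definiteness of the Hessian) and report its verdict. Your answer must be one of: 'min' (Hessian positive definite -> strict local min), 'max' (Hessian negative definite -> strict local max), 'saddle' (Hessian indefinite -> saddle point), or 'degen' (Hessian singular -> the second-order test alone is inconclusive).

Compute the Hessian H = grad^2 f:
  H = [[-8, 2], [2, -7]]
Verify stationarity: grad f(x*) = H x* + g = (0, 0).
Eigenvalues of H: -9.5616, -5.4384.
Both eigenvalues < 0, so H is negative definite -> x* is a strict local max.

max


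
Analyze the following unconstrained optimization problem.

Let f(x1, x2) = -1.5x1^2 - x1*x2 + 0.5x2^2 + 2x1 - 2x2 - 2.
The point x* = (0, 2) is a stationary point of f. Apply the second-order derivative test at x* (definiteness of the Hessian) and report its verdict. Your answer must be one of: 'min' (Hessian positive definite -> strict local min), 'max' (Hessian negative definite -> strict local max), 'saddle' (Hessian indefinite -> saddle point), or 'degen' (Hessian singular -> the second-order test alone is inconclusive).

Compute the Hessian H = grad^2 f:
  H = [[-3, -1], [-1, 1]]
Verify stationarity: grad f(x*) = H x* + g = (0, 0).
Eigenvalues of H: -3.2361, 1.2361.
Eigenvalues have mixed signs, so H is indefinite -> x* is a saddle point.

saddle


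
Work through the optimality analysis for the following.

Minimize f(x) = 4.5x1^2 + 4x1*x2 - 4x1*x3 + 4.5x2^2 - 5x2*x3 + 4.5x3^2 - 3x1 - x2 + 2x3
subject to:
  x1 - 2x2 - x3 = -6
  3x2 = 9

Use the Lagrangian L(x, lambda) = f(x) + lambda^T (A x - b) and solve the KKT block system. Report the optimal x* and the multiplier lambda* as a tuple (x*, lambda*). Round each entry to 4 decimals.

Form the Lagrangian:
  L(x, lambda) = (1/2) x^T Q x + c^T x + lambda^T (A x - b)
Stationarity (grad_x L = 0): Q x + c + A^T lambda = 0.
Primal feasibility: A x = b.

This gives the KKT block system:
  [ Q   A^T ] [ x     ]   [-c ]
  [ A    0  ] [ lambda ] = [ b ]

Solving the linear system:
  x*      = (0.4, 3, 0.4)
  lambda* = (-11, -15.8667)
  f(x*)   = 36.7

x* = (0.4, 3, 0.4), lambda* = (-11, -15.8667)


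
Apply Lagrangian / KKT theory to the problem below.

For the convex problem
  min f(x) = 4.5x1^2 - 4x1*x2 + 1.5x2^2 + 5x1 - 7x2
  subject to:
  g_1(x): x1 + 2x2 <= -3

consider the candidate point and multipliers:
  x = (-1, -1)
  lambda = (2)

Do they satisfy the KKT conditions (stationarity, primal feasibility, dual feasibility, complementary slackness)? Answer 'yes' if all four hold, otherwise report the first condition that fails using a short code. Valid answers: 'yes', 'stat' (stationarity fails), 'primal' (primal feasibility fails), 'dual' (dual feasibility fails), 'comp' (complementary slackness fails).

Gradient of f: grad f(x) = Q x + c = (0, -6)
Constraint values g_i(x) = a_i^T x - b_i:
  g_1((-1, -1)) = 0
Stationarity residual: grad f(x) + sum_i lambda_i a_i = (2, -2)
  -> stationarity FAILS
Primal feasibility (all g_i <= 0): OK
Dual feasibility (all lambda_i >= 0): OK
Complementary slackness (lambda_i * g_i(x) = 0 for all i): OK

Verdict: the first failing condition is stationarity -> stat.

stat


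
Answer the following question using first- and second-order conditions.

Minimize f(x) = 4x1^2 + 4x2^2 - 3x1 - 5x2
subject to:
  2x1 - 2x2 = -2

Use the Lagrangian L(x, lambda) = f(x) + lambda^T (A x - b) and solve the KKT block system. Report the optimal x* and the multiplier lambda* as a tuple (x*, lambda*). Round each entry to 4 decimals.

Form the Lagrangian:
  L(x, lambda) = (1/2) x^T Q x + c^T x + lambda^T (A x - b)
Stationarity (grad_x L = 0): Q x + c + A^T lambda = 0.
Primal feasibility: A x = b.

This gives the KKT block system:
  [ Q   A^T ] [ x     ]   [-c ]
  [ A    0  ] [ lambda ] = [ b ]

Solving the linear system:
  x*      = (0, 1)
  lambda* = (1.5)
  f(x*)   = -1

x* = (0, 1), lambda* = (1.5)


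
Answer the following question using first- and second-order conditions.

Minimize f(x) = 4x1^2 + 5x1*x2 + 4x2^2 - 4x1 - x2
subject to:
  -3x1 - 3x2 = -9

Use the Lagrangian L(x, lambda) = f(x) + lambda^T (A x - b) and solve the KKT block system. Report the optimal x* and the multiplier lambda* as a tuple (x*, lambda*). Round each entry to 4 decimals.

Form the Lagrangian:
  L(x, lambda) = (1/2) x^T Q x + c^T x + lambda^T (A x - b)
Stationarity (grad_x L = 0): Q x + c + A^T lambda = 0.
Primal feasibility: A x = b.

This gives the KKT block system:
  [ Q   A^T ] [ x     ]   [-c ]
  [ A    0  ] [ lambda ] = [ b ]

Solving the linear system:
  x*      = (2, 1)
  lambda* = (5.6667)
  f(x*)   = 21

x* = (2, 1), lambda* = (5.6667)


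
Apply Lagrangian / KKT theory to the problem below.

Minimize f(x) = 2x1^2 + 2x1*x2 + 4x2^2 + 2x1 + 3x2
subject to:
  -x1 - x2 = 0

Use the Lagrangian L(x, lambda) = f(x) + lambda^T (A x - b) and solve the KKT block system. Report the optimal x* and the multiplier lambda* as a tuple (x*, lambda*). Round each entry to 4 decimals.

Form the Lagrangian:
  L(x, lambda) = (1/2) x^T Q x + c^T x + lambda^T (A x - b)
Stationarity (grad_x L = 0): Q x + c + A^T lambda = 0.
Primal feasibility: A x = b.

This gives the KKT block system:
  [ Q   A^T ] [ x     ]   [-c ]
  [ A    0  ] [ lambda ] = [ b ]

Solving the linear system:
  x*      = (0.125, -0.125)
  lambda* = (2.25)
  f(x*)   = -0.0625

x* = (0.125, -0.125), lambda* = (2.25)


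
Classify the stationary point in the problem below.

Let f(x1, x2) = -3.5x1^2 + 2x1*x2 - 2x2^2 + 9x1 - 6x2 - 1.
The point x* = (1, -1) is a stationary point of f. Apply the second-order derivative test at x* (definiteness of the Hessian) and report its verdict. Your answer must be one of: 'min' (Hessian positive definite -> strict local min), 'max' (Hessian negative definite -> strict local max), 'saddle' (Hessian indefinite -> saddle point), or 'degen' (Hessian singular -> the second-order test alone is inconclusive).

Compute the Hessian H = grad^2 f:
  H = [[-7, 2], [2, -4]]
Verify stationarity: grad f(x*) = H x* + g = (0, 0).
Eigenvalues of H: -8, -3.
Both eigenvalues < 0, so H is negative definite -> x* is a strict local max.

max


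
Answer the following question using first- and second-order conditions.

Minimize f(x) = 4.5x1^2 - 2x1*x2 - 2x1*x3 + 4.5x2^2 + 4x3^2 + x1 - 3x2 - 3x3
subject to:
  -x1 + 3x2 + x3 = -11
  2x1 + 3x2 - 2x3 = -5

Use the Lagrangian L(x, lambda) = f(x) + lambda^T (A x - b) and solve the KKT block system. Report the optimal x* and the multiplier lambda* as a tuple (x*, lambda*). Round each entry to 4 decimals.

Form the Lagrangian:
  L(x, lambda) = (1/2) x^T Q x + c^T x + lambda^T (A x - b)
Stationarity (grad_x L = 0): Q x + c + A^T lambda = 0.
Primal feasibility: A x = b.

This gives the KKT block system:
  [ Q   A^T ] [ x     ]   [-c ]
  [ A    0  ] [ lambda ] = [ b ]

Solving the linear system:
  x*      = (0.6154, -3, -1.3846)
  lambda* = (12.0427, -1.6325)
  f(x*)   = 69.0385

x* = (0.6154, -3, -1.3846), lambda* = (12.0427, -1.6325)


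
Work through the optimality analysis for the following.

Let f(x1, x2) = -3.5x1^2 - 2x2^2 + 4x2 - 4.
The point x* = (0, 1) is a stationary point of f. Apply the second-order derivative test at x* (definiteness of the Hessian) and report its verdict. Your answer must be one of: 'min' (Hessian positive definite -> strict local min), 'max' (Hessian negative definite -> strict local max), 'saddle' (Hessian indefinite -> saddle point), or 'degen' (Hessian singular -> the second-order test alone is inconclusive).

Compute the Hessian H = grad^2 f:
  H = [[-7, 0], [0, -4]]
Verify stationarity: grad f(x*) = H x* + g = (0, 0).
Eigenvalues of H: -7, -4.
Both eigenvalues < 0, so H is negative definite -> x* is a strict local max.

max


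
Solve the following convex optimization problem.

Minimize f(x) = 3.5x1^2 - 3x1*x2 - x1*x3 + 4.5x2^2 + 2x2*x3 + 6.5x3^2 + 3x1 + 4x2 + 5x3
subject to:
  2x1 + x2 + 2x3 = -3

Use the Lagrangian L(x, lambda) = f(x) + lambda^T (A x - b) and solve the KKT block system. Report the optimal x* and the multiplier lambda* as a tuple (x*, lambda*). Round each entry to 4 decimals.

Form the Lagrangian:
  L(x, lambda) = (1/2) x^T Q x + c^T x + lambda^T (A x - b)
Stationarity (grad_x L = 0): Q x + c + A^T lambda = 0.
Primal feasibility: A x = b.

This gives the KKT block system:
  [ Q   A^T ] [ x     ]   [-c ]
  [ A    0  ] [ lambda ] = [ b ]

Solving the linear system:
  x*      = (-0.8047, -0.6479, -0.3713)
  lambda* = (0.1591)
  f(x*)   = -3.1924

x* = (-0.8047, -0.6479, -0.3713), lambda* = (0.1591)


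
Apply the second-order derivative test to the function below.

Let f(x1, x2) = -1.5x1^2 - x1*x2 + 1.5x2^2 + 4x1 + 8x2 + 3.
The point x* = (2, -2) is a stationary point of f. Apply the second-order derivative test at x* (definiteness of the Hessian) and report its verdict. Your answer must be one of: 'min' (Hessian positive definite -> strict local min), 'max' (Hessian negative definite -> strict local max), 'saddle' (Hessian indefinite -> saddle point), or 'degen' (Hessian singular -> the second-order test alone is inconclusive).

Compute the Hessian H = grad^2 f:
  H = [[-3, -1], [-1, 3]]
Verify stationarity: grad f(x*) = H x* + g = (0, 0).
Eigenvalues of H: -3.1623, 3.1623.
Eigenvalues have mixed signs, so H is indefinite -> x* is a saddle point.

saddle


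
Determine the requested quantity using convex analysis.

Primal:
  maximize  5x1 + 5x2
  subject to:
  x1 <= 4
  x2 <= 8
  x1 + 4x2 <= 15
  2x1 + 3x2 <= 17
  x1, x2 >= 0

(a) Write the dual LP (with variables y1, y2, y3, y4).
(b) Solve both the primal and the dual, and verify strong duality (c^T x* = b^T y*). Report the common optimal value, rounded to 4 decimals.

The standard primal-dual pair for 'max c^T x s.t. A x <= b, x >= 0' is:
  Dual:  min b^T y  s.t.  A^T y >= c,  y >= 0.

So the dual LP is:
  minimize  4y1 + 8y2 + 15y3 + 17y4
  subject to:
    y1 + y3 + 2y4 >= 5
    y2 + 4y3 + 3y4 >= 5
    y1, y2, y3, y4 >= 0

Solving the primal: x* = (4, 2.75).
  primal value c^T x* = 33.75.
Solving the dual: y* = (3.75, 0, 1.25, 0).
  dual value b^T y* = 33.75.
Strong duality: c^T x* = b^T y*. Confirmed.

33.75


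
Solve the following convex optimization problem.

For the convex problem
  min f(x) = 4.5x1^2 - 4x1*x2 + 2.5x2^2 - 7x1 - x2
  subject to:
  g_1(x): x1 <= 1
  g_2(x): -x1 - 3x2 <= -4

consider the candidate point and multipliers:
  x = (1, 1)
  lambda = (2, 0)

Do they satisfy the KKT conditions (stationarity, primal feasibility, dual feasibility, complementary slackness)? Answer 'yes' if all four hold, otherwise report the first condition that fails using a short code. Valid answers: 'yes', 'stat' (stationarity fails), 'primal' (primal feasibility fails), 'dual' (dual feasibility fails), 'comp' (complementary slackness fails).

Gradient of f: grad f(x) = Q x + c = (-2, 0)
Constraint values g_i(x) = a_i^T x - b_i:
  g_1((1, 1)) = 0
  g_2((1, 1)) = 0
Stationarity residual: grad f(x) + sum_i lambda_i a_i = (0, 0)
  -> stationarity OK
Primal feasibility (all g_i <= 0): OK
Dual feasibility (all lambda_i >= 0): OK
Complementary slackness (lambda_i * g_i(x) = 0 for all i): OK

Verdict: yes, KKT holds.

yes


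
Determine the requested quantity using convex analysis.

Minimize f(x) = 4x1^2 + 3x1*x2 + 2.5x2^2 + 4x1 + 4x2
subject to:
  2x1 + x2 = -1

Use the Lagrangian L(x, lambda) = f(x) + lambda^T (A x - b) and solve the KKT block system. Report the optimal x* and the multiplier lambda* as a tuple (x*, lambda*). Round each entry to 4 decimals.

Form the Lagrangian:
  L(x, lambda) = (1/2) x^T Q x + c^T x + lambda^T (A x - b)
Stationarity (grad_x L = 0): Q x + c + A^T lambda = 0.
Primal feasibility: A x = b.

This gives the KKT block system:
  [ Q   A^T ] [ x     ]   [-c ]
  [ A    0  ] [ lambda ] = [ b ]

Solving the linear system:
  x*      = (-0.1875, -0.625)
  lambda* = (-0.3125)
  f(x*)   = -1.7812

x* = (-0.1875, -0.625), lambda* = (-0.3125)


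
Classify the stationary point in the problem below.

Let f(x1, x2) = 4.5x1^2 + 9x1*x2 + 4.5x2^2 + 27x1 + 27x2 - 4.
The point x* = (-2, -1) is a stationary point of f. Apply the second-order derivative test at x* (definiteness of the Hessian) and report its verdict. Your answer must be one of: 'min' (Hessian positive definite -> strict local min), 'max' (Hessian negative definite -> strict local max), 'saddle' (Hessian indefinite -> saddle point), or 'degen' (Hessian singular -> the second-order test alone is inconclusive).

Compute the Hessian H = grad^2 f:
  H = [[9, 9], [9, 9]]
Verify stationarity: grad f(x*) = H x* + g = (0, 0).
Eigenvalues of H: 0, 18.
H has a zero eigenvalue (singular; positive semidefinite but not definite), so H is neither positive definite, negative definite, nor indefinite. The second-order test alone is inconclusive -> degen.
(Indeed, f is constant along the null direction of H through x*, so x* is not a strict local extremum.)

degen


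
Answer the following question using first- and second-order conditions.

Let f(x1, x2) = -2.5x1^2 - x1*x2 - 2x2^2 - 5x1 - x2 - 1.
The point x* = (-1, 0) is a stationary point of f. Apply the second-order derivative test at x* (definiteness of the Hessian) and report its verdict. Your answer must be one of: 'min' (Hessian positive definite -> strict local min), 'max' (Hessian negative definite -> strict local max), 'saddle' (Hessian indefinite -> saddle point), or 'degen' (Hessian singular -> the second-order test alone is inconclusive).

Compute the Hessian H = grad^2 f:
  H = [[-5, -1], [-1, -4]]
Verify stationarity: grad f(x*) = H x* + g = (0, 0).
Eigenvalues of H: -5.618, -3.382.
Both eigenvalues < 0, so H is negative definite -> x* is a strict local max.

max


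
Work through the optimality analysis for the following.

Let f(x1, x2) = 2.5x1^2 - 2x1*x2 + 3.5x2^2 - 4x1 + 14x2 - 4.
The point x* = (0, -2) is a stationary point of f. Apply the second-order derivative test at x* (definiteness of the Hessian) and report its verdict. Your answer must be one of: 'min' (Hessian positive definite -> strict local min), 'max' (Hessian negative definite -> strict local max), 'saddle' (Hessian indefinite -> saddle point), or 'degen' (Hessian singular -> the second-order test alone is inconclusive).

Compute the Hessian H = grad^2 f:
  H = [[5, -2], [-2, 7]]
Verify stationarity: grad f(x*) = H x* + g = (0, 0).
Eigenvalues of H: 3.7639, 8.2361.
Both eigenvalues > 0, so H is positive definite -> x* is a strict local min.

min


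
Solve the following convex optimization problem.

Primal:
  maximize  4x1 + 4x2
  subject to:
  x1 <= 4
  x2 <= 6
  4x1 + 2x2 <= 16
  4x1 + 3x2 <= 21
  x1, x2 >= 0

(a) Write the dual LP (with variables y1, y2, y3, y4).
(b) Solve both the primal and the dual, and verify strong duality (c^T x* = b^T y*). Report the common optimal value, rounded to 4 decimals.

The standard primal-dual pair for 'max c^T x s.t. A x <= b, x >= 0' is:
  Dual:  min b^T y  s.t.  A^T y >= c,  y >= 0.

So the dual LP is:
  minimize  4y1 + 6y2 + 16y3 + 21y4
  subject to:
    y1 + 4y3 + 4y4 >= 4
    y2 + 2y3 + 3y4 >= 4
    y1, y2, y3, y4 >= 0

Solving the primal: x* = (0.75, 6).
  primal value c^T x* = 27.
Solving the dual: y* = (0, 1, 0, 1).
  dual value b^T y* = 27.
Strong duality: c^T x* = b^T y*. Confirmed.

27


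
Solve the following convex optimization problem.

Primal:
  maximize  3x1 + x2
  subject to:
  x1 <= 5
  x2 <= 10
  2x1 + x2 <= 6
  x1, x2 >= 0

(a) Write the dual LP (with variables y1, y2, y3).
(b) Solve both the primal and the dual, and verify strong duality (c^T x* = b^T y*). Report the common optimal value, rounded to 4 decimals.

The standard primal-dual pair for 'max c^T x s.t. A x <= b, x >= 0' is:
  Dual:  min b^T y  s.t.  A^T y >= c,  y >= 0.

So the dual LP is:
  minimize  5y1 + 10y2 + 6y3
  subject to:
    y1 + 2y3 >= 3
    y2 + y3 >= 1
    y1, y2, y3 >= 0

Solving the primal: x* = (3, 0).
  primal value c^T x* = 9.
Solving the dual: y* = (0, 0, 1.5).
  dual value b^T y* = 9.
Strong duality: c^T x* = b^T y*. Confirmed.

9


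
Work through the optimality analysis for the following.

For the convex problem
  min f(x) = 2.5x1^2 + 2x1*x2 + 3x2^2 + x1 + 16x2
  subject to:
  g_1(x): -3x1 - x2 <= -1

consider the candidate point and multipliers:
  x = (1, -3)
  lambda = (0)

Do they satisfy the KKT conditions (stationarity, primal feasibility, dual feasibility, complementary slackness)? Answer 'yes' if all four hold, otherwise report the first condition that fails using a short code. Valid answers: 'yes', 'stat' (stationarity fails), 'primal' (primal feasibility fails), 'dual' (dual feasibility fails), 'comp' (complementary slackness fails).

Gradient of f: grad f(x) = Q x + c = (0, 0)
Constraint values g_i(x) = a_i^T x - b_i:
  g_1((1, -3)) = 1
Stationarity residual: grad f(x) + sum_i lambda_i a_i = (0, 0)
  -> stationarity OK
Primal feasibility (all g_i <= 0): FAILS
Dual feasibility (all lambda_i >= 0): OK
Complementary slackness (lambda_i * g_i(x) = 0 for all i): OK

Verdict: the first failing condition is primal_feasibility -> primal.

primal


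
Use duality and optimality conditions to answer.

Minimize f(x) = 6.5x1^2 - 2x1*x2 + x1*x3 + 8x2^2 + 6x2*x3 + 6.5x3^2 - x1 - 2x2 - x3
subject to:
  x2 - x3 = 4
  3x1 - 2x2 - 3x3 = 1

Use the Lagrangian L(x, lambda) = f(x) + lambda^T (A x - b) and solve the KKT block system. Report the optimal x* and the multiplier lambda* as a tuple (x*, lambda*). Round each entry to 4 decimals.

Form the Lagrangian:
  L(x, lambda) = (1/2) x^T Q x + c^T x + lambda^T (A x - b)
Stationarity (grad_x L = 0): Q x + c + A^T lambda = 0.
Primal feasibility: A x = b.

This gives the KKT block system:
  [ Q   A^T ] [ x     ]   [-c ]
  [ A    0  ] [ lambda ] = [ b ]

Solving the linear system:
  x*      = (0.0181, 2.2108, -1.7892)
  lambda* = (-17.9518, 2.3253)
  f(x*)   = 33.4157

x* = (0.0181, 2.2108, -1.7892), lambda* = (-17.9518, 2.3253)


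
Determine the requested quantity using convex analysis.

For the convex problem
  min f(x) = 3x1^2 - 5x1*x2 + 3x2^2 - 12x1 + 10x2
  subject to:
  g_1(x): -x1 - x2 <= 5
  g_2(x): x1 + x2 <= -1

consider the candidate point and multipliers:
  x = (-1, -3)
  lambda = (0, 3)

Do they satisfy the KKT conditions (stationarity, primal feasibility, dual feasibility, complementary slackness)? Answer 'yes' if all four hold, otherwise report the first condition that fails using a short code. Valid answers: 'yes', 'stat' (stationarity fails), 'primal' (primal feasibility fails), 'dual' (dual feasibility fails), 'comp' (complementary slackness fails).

Gradient of f: grad f(x) = Q x + c = (-3, -3)
Constraint values g_i(x) = a_i^T x - b_i:
  g_1((-1, -3)) = -1
  g_2((-1, -3)) = -3
Stationarity residual: grad f(x) + sum_i lambda_i a_i = (0, 0)
  -> stationarity OK
Primal feasibility (all g_i <= 0): OK
Dual feasibility (all lambda_i >= 0): OK
Complementary slackness (lambda_i * g_i(x) = 0 for all i): FAILS

Verdict: the first failing condition is complementary_slackness -> comp.

comp


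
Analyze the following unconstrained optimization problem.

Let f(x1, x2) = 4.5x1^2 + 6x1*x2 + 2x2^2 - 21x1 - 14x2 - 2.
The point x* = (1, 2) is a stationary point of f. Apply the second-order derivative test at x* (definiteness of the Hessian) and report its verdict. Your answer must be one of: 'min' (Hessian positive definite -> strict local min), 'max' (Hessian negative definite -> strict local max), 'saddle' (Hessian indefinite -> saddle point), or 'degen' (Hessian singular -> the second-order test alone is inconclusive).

Compute the Hessian H = grad^2 f:
  H = [[9, 6], [6, 4]]
Verify stationarity: grad f(x*) = H x* + g = (0, 0).
Eigenvalues of H: 0, 13.
H has a zero eigenvalue (singular; positive semidefinite but not definite), so H is neither positive definite, negative definite, nor indefinite. The second-order test alone is inconclusive -> degen.
(Indeed, f is constant along the null direction of H through x*, so x* is not a strict local extremum.)

degen


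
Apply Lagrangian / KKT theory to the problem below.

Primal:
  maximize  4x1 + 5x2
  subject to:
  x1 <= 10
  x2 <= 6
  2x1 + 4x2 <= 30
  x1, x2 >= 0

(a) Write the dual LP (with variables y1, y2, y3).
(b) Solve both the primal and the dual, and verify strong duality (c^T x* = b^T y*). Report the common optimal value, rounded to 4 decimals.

The standard primal-dual pair for 'max c^T x s.t. A x <= b, x >= 0' is:
  Dual:  min b^T y  s.t.  A^T y >= c,  y >= 0.

So the dual LP is:
  minimize  10y1 + 6y2 + 30y3
  subject to:
    y1 + 2y3 >= 4
    y2 + 4y3 >= 5
    y1, y2, y3 >= 0

Solving the primal: x* = (10, 2.5).
  primal value c^T x* = 52.5.
Solving the dual: y* = (1.5, 0, 1.25).
  dual value b^T y* = 52.5.
Strong duality: c^T x* = b^T y*. Confirmed.

52.5


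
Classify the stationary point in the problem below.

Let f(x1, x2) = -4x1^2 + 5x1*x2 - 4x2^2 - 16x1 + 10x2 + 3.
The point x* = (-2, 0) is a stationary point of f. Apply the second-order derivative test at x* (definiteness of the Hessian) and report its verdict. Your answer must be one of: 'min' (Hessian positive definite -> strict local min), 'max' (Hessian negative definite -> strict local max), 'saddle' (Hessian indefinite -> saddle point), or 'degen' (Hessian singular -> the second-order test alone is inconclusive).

Compute the Hessian H = grad^2 f:
  H = [[-8, 5], [5, -8]]
Verify stationarity: grad f(x*) = H x* + g = (0, 0).
Eigenvalues of H: -13, -3.
Both eigenvalues < 0, so H is negative definite -> x* is a strict local max.

max


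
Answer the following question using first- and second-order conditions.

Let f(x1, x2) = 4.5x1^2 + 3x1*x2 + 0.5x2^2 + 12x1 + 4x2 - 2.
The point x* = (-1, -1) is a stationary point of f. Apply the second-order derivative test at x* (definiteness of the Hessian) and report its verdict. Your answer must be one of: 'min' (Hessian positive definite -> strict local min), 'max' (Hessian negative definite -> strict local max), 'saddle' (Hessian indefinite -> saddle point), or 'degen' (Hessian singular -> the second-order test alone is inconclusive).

Compute the Hessian H = grad^2 f:
  H = [[9, 3], [3, 1]]
Verify stationarity: grad f(x*) = H x* + g = (0, 0).
Eigenvalues of H: 0, 10.
H has a zero eigenvalue (singular; positive semidefinite but not definite), so H is neither positive definite, negative definite, nor indefinite. The second-order test alone is inconclusive -> degen.
(Indeed, f is constant along the null direction of H through x*, so x* is not a strict local extremum.)

degen


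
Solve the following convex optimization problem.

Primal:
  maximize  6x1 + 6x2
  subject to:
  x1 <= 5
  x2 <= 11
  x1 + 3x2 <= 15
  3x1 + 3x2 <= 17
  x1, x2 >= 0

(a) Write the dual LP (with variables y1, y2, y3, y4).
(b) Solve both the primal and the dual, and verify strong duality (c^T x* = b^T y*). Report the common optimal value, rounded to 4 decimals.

The standard primal-dual pair for 'max c^T x s.t. A x <= b, x >= 0' is:
  Dual:  min b^T y  s.t.  A^T y >= c,  y >= 0.

So the dual LP is:
  minimize  5y1 + 11y2 + 15y3 + 17y4
  subject to:
    y1 + y3 + 3y4 >= 6
    y2 + 3y3 + 3y4 >= 6
    y1, y2, y3, y4 >= 0

Solving the primal: x* = (5, 0.6667).
  primal value c^T x* = 34.
Solving the dual: y* = (0, 0, 0, 2).
  dual value b^T y* = 34.
Strong duality: c^T x* = b^T y*. Confirmed.

34


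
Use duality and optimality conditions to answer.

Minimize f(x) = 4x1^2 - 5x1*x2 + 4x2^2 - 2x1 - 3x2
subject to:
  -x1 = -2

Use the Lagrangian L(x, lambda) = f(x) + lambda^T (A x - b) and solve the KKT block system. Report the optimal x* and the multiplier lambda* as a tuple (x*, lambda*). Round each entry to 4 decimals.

Form the Lagrangian:
  L(x, lambda) = (1/2) x^T Q x + c^T x + lambda^T (A x - b)
Stationarity (grad_x L = 0): Q x + c + A^T lambda = 0.
Primal feasibility: A x = b.

This gives the KKT block system:
  [ Q   A^T ] [ x     ]   [-c ]
  [ A    0  ] [ lambda ] = [ b ]

Solving the linear system:
  x*      = (2, 1.625)
  lambda* = (5.875)
  f(x*)   = 1.4375

x* = (2, 1.625), lambda* = (5.875)


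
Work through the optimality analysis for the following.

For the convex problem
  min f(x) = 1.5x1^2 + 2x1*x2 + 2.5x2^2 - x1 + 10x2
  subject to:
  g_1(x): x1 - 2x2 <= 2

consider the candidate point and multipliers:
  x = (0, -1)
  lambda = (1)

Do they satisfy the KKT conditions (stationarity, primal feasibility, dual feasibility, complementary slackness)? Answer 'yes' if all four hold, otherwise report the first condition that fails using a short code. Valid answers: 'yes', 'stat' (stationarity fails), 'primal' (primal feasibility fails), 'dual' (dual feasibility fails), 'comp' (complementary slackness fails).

Gradient of f: grad f(x) = Q x + c = (-3, 5)
Constraint values g_i(x) = a_i^T x - b_i:
  g_1((0, -1)) = 0
Stationarity residual: grad f(x) + sum_i lambda_i a_i = (-2, 3)
  -> stationarity FAILS
Primal feasibility (all g_i <= 0): OK
Dual feasibility (all lambda_i >= 0): OK
Complementary slackness (lambda_i * g_i(x) = 0 for all i): OK

Verdict: the first failing condition is stationarity -> stat.

stat
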